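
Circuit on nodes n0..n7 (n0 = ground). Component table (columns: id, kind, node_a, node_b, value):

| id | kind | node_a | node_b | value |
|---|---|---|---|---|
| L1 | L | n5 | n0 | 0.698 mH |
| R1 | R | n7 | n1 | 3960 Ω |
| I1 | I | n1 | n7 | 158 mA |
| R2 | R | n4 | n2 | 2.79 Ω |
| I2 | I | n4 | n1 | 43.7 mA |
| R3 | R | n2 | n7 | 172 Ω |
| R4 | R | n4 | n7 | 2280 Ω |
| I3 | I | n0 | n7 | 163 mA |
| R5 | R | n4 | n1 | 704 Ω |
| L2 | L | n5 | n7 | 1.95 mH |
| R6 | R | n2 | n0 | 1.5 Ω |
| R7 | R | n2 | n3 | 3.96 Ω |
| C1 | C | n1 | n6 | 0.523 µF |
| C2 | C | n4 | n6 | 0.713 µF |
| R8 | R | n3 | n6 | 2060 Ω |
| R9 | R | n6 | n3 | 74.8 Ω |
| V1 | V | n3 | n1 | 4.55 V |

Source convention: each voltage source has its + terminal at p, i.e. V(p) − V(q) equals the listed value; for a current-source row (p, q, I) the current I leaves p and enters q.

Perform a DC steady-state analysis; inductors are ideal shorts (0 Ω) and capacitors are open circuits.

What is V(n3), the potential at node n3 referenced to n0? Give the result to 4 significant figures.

-0.6530 V

Apply KCL at each of the 7 non-ground nodes and solve the resulting linear system.
Node n1: branches {R1, I1, I2, R5, C1, V1} → V_1 = -5.203
Node n2: branches {R2, R3, R6, R7} → V_2 = -0.2328
Node n3: branches {R7, R8, R9, V1} → V_3 = -0.6530
Node n4: branches {R2, I2, R4, R5, C2} → V_4 = -0.3734
Node n5: branches {L1, L2} → V_5 = 0.000
Node n6: branches {C1, C2, R8, R9} → V_6 = -0.6530
Node n7: branches {R1, I1, R3, R4, I3, L2} → V_7 = 0.000
Source currents: i(L1)=0.3182, i(L2)=-0.3182, i(V1)=0.1061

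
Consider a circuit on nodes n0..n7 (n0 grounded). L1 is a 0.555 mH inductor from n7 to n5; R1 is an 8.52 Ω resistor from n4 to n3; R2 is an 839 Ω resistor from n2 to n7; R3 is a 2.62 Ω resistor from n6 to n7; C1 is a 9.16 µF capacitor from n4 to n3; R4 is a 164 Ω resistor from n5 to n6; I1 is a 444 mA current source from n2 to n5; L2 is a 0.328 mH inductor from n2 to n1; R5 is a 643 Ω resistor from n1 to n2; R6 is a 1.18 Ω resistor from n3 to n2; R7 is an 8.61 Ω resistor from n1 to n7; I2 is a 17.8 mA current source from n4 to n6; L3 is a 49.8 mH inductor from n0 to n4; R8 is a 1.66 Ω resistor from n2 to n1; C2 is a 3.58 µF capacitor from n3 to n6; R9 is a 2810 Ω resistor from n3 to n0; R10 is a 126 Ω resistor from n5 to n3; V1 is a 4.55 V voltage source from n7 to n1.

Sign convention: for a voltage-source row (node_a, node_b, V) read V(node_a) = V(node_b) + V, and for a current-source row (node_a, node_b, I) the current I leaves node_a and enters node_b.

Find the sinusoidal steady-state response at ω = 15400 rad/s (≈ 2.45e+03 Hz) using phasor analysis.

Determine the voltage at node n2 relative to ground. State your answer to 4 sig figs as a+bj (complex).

Element admittances at ω=15400 rad/s:
  Y(L1) = 0.000-0.1170j S between n7,n5
  Y(R1) = 0.1174+0.000j S between n4,n3
  Y(R2) = 0.001192+0.000j S between n2,n7
  Y(R3) = 0.3817+0.000j S between n6,n7
  Y(C1) = 0.000+0.1411j S between n4,n3
  Y(R4) = 0.006098+0.000j S between n5,n6
  I1: injects 0.444 A into n5 (from n2)
  Y(L2) = 0.000-0.1980j S between n2,n1
  Y(R5) = 0.001555+0.000j S between n1,n2
  Y(R6) = 0.8475+0.000j S between n3,n2
  Y(R7) = 0.1161+0.000j S between n1,n7
  I2: injects 0.0178 A into n6 (from n4)
  Y(L3) = 0.000-0.001304j S between n0,n4
  Y(R8) = 0.6024+0.000j S between n2,n1
  Y(C2) = 0.000+0.05513j S between n3,n6
  Y(R9) = 0.0003559+0.000j S between n3,n0
  Y(R10) = 0.007937+0.000j S between n5,n3
  V1: constraint V(n7)−V(n1) = 4.55
Assemble and solve the 8×8 MNA system:
  V(n1)=0.5811-0.7079j  V(n2)=-0.07446-0.4339j  V(n3)=0.03891-0.08502j  V(n4)=-0.02320-0.01062j  V(n5)=5.530+2.687j  V(n6)=5.002-1.360j  V(n7)=5.131-0.7079j
  i(V1)=-0.1867-0.2953j

-0.07446-0.4339j V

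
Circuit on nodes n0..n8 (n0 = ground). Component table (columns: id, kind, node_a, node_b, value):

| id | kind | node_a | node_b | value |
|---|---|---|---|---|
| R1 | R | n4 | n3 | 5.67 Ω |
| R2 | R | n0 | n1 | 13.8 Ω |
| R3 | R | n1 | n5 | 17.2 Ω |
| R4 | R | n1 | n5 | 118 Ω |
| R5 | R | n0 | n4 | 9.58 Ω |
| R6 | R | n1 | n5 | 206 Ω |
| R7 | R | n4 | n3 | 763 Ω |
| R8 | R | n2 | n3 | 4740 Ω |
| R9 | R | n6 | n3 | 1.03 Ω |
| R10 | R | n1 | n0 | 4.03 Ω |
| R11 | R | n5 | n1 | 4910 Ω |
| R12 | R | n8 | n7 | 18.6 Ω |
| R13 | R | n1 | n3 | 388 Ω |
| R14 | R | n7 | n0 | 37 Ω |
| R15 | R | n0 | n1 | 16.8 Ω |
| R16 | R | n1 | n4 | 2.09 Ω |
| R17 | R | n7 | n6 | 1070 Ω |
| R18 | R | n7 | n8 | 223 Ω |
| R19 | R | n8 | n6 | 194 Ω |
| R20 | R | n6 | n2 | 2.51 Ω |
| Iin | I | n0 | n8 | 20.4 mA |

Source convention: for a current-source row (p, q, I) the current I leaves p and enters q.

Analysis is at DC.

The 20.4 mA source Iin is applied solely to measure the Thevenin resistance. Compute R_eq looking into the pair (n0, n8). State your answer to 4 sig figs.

R_eq = 42.12 Ω

Element admittances at DC:
  Y(R1) = 0.1764 S between n4,n3
  Y(R2) = 0.07246 S between n0,n1
  Y(R3) = 0.05814 S between n1,n5
  Y(R4) = 0.008475 S between n1,n5
  Y(R5) = 0.1044 S between n0,n4
  Y(R6) = 0.004854 S between n1,n5
  Y(R7) = 0.001311 S between n4,n3
  Y(R8) = 0.0002110 S between n2,n3
  Y(R9) = 0.9709 S between n6,n3
  Y(R10) = 0.2481 S between n1,n0
  Y(R11) = 0.0002037 S between n5,n1
  Y(R12) = 0.05376 S between n8,n7
  Y(R13) = 0.002577 S between n1,n3
  Y(R14) = 0.02703 S between n7,n0
  Y(R15) = 0.05952 S between n0,n1
  Y(R16) = 0.4785 S between n1,n4
  Y(R17) = 0.0009346 S between n7,n6
  Y(R18) = 0.004484 S between n7,n8
  Y(R19) = 0.005155 S between n8,n6
  Y(R20) = 0.3984 S between n6,n2
  Iin: injects 0.0204 A into n8 (from n0)
Assemble and solve the 8×8 MNA system:
  V(n1)=0.008306  V(n2)=0.04552  V(n3)=0.04069  V(n4)=0.01473  V(n5)=0.008306  V(n6)=0.04552  V(n7)=0.5811  V(n8)=0.8593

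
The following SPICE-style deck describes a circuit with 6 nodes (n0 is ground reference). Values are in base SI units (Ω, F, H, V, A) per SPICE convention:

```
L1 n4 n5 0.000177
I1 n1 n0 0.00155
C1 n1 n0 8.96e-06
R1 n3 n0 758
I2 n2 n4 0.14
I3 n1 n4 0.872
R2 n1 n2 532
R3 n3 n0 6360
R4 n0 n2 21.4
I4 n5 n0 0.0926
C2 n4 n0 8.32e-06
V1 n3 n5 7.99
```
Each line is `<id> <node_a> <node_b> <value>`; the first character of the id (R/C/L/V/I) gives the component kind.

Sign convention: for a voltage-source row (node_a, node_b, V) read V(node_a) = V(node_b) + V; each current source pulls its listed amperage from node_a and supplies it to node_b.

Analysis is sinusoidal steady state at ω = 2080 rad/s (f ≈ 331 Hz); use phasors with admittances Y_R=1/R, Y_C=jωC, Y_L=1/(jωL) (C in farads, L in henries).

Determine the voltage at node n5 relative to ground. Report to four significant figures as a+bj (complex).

MNA unknowns: 5 node voltages V₁..V_5 plus 1 source current (V1)
L1: Y=0.000-2.716j on G[4,5]
I1: z[1]−=0.00155, z[0]+=0.00155
C1: Y=0.000+0.01864j on G[1,0]
R1: Y=0.001319+0.000j on G[3,0]
I2: z[2]−=0.14, z[4]+=0.14
I3: z[1]−=0.872, z[4]+=0.872
R2: Y=0.001880+0.000j on G[1,2]
R3: Y=0.0001572+0.000j on G[3,0]
R4: Y=0.04673+0.000j on G[0,2]
I4: z[5]−=0.0926, z[0]+=0.0926
C2: Y=0.000+0.01731j on G[4,0]
V1: row V3−V5=7.99, i_V1 at 3,5
solve → V1=-4.530+46.72j, V2=-3.055+1.807j, V3=12.41-52.11j, V4=4.446-52.07j, V5=4.418-52.11j
aux → i_V1=-0.01832+0.07694j

4.418-52.11j V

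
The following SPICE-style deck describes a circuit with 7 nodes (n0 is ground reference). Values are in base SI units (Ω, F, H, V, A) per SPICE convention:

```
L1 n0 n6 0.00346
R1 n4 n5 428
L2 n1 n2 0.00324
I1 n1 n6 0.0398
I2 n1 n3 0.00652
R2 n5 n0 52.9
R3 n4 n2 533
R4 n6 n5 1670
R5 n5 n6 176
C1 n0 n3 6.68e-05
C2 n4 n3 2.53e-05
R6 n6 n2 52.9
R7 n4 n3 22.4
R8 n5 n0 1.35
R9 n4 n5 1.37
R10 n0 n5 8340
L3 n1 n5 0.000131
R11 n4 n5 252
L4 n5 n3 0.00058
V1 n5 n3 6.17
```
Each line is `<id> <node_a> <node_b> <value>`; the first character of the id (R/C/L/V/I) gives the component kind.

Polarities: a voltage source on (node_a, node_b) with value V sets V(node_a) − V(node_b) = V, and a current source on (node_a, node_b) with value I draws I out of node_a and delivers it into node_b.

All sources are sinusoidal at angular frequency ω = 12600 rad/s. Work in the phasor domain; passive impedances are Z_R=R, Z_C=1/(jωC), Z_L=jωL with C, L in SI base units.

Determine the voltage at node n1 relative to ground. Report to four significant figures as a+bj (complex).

3.333+3.019j V

MNA unknowns: 6 node voltages V₁..V_6 plus 1 source current (V1)
L1: Y=0.000-0.02294j on G[0,6]
R1: Y=0.002336+0.000j on G[4,5]
L2: Y=0.000-0.02450j on G[1,2]
I1: z[1]−=0.0398, z[6]+=0.0398
I2: z[1]−=0.00652, z[3]+=0.00652
R2: Y=0.01890+0.000j on G[5,0]
R3: Y=0.001876+0.000j on G[4,2]
R4: Y=0.0005988+0.000j on G[6,5]
R5: Y=0.005682+0.000j on G[5,6]
C1: Y=0.000+0.8417j on G[0,3]
C2: Y=0.000+0.3188j on G[4,3]
R6: Y=0.01890+0.000j on G[6,2]
R7: Y=0.04464+0.000j on G[4,3]
R8: Y=0.7407+0.000j on G[5,0]
R9: Y=0.7299+0.000j on G[4,5]
R10: Y=0.0001199+0.000j on G[0,5]
L3: Y=0.000-0.6058j on G[1,5]
R11: Y=0.003968+0.000j on G[4,5]
L4: Y=0.000-0.1368j on G[5,3]
V1: row V5−V3=6.17, i_V1 at 5,3
solve → V1=3.333+3.019j, V2=2.389+2.047j, V3=-2.799+3.135j, V4=2.189+1.101j, V5=3.371+3.135j, V6=1.149+3.365j
aux → i_V1=-3.516-3.010j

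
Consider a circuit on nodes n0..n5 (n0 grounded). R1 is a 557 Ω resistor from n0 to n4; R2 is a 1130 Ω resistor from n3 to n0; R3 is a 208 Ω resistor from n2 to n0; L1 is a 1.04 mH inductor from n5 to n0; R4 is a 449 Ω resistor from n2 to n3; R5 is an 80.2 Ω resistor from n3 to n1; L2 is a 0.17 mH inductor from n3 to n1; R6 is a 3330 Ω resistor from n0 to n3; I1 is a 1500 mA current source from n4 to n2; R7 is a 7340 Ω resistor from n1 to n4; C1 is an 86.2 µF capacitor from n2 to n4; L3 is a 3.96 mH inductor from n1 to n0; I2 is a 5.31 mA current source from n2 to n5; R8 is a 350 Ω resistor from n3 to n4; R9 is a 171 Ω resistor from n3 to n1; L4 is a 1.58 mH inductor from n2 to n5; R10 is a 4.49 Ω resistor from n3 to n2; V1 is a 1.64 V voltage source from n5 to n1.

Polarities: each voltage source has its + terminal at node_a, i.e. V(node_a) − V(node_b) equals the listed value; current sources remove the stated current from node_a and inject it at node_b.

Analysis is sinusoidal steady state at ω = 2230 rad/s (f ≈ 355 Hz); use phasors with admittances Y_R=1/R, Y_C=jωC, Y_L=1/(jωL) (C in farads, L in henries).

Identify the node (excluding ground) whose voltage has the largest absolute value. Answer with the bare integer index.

Apply KCL at each of the 5 non-ground nodes and solve the resulting linear system.
Node n1: branches {R5, L2, R7, L3, R9, V1} → V_1 = -1.283+0.006079j
Node n2: branches {R3, R4, I1, C1, I2, L4, R10} → V_2 = -0.2360-0.7899j
Node n3: branches {R2, R4, R5, L2, R6, R8, R9, R10} → V_3 = -1.214+0.09045j
Node n4: branches {R1, I1, R7, C1, R8} → V_4 = -0.4096+7.022j
Node n5: branches {L1, I2, L4, V1} → V_5 = 0.3575+0.006079j
Source currents: i(V1)=-0.2232+0.3226j

4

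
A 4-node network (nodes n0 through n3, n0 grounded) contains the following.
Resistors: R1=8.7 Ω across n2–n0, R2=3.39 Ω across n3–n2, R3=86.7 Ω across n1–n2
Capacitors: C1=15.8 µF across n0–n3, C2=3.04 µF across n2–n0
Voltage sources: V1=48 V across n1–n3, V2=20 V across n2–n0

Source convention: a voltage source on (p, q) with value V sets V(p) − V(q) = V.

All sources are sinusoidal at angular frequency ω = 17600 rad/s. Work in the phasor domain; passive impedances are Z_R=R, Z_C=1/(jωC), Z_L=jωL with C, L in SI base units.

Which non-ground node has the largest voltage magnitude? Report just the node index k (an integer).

MNA unknowns: 3 node voltages V₁..V_3 plus 2 source currents (V1, V2)
R1: Y=0.1149+0.000j on G[2,0]
C1: Y=0.000+0.2781j on G[0,3]
R2: Y=0.2950+0.000j on G[3,2]
C2: Y=0.000+0.05350j on G[2,0]
R3: Y=0.01153+0.000j on G[1,2]
V1: row V1−V3=48, i_V1 at 1,3
V2: row V2−V0=20, i_V2 at 2,0
solve → V1=57.98-9.054j, V2=20.00+0.000j, V3=9.980-9.054j
aux → i_V1=-0.4381+0.1044j, i_V2=-4.817-3.845j

1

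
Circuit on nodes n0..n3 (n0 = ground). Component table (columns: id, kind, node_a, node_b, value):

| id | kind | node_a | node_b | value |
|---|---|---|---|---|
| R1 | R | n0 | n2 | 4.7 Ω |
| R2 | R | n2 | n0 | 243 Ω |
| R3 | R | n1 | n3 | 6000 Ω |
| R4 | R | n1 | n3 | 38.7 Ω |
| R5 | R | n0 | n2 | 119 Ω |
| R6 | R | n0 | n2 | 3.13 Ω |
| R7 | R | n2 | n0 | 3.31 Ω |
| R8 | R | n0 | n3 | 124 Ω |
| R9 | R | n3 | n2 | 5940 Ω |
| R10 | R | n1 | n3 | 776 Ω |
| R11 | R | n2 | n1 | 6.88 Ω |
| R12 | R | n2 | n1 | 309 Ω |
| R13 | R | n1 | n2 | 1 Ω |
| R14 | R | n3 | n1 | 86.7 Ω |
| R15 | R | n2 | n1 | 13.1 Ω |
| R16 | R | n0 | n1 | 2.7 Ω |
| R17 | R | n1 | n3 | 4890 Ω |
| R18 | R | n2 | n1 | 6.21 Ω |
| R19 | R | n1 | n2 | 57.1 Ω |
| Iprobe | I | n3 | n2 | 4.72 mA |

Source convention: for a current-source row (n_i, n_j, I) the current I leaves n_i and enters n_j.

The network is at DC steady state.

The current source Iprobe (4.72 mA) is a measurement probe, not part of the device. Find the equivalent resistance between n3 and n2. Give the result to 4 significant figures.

Apply KCL at each of the 3 non-ground nodes and solve the resulting linear system.
Node n1: branches {R3, R4, R10, R11, R12, R13, R14, R15, R16, R17, R18, R19} → V_1 = -0.001066
Node n2: branches {R1, R2, R5, R6, R7, R9, R11, R12, R13, R15, R18, R19, Iprobe} → V_2 = 0.001425
Node n3: branches {R3, R4, R8, R9, R10, R14, R17, Iprobe} → V_3 = -0.1007

R_eq = 21.64 Ω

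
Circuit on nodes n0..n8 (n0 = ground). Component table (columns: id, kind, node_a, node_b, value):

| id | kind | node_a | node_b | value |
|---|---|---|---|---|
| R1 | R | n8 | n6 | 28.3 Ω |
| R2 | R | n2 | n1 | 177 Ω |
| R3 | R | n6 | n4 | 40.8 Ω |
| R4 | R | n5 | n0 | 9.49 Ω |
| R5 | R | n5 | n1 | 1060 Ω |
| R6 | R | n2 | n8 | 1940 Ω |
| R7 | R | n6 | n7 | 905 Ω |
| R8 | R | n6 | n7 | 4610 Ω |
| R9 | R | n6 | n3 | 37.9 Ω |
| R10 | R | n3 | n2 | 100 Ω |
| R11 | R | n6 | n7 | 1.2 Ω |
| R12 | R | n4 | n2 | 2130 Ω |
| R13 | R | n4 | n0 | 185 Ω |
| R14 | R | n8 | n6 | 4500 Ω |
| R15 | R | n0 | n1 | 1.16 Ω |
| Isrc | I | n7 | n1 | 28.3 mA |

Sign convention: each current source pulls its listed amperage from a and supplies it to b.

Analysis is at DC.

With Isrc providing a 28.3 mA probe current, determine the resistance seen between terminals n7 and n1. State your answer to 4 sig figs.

R_eq = 131.0 Ω

Element admittances at DC:
  Y(R1) = 0.03534 S between n8,n6
  Y(R2) = 0.005650 S between n2,n1
  Y(R3) = 0.02451 S between n6,n4
  Y(R4) = 0.1054 S between n5,n0
  Y(R5) = 0.0009434 S between n5,n1
  Y(R6) = 0.0005155 S between n2,n8
  Y(R7) = 0.001105 S between n6,n7
  Y(R8) = 0.0002169 S between n6,n7
  Y(R9) = 0.02639 S between n6,n3
  Y(R10) = 0.01000 S between n3,n2
  Y(R11) = 0.8333 S between n6,n7
  Y(R12) = 0.0004695 S between n4,n2
  Y(R13) = 0.005405 S between n4,n0
  Y(R14) = 0.0002222 S between n8,n6
  Y(R15) = 0.8621 S between n0,n1
  Isrc: injects 0.0283 A into n1 (from n7)
Assemble and solve the 8×8 MNA system:
  V(n1)=0.01868  V(n2)=-2.137  V(n3)=-3.239  V(n4)=-2.982  V(n5)=0.0001657  V(n6)=-3.656  V(n7)=-3.690  V(n8)=-3.634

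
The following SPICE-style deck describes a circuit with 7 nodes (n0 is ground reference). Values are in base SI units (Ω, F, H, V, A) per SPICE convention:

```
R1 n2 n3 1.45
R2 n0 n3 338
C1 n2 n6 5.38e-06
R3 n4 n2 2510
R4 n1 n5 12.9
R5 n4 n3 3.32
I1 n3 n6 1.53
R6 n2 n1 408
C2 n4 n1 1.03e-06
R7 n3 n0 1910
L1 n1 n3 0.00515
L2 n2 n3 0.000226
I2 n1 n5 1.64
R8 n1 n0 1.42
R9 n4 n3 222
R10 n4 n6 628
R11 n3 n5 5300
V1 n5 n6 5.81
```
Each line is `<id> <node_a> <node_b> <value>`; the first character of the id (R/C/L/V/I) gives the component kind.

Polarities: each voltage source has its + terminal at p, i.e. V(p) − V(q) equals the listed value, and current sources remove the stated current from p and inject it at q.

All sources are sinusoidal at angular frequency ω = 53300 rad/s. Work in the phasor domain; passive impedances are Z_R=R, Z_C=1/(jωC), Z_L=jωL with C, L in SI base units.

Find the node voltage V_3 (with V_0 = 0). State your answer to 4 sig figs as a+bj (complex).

Apply KCL at each of the 6 non-ground nodes and solve the resulting linear system.
Node n1: branches {R4, R6, C2, L1, I2, R8} → V_1 = -0.04479+0.003488j
Node n2: branches {R1, C1, R3, R6, L2} → V_2 = 11.38+0.2238j
Node n3: branches {R1, R2, R5, I1, R7, L1, L2, R9, R11} → V_3 = 9.059-0.7053j
Node n4: branches {R3, R5, C2, R9, R10} → V_4 = 8.674-2.286j
Node n5: branches {R4, I2, R11, V1} → V_5 = 18.76-5.719j
Node n6: branches {C1, I1, R10, V1} → V_6 = 12.95-5.719j
Source currents: i(V1)=0.1808+0.4445j

9.059-0.7053j V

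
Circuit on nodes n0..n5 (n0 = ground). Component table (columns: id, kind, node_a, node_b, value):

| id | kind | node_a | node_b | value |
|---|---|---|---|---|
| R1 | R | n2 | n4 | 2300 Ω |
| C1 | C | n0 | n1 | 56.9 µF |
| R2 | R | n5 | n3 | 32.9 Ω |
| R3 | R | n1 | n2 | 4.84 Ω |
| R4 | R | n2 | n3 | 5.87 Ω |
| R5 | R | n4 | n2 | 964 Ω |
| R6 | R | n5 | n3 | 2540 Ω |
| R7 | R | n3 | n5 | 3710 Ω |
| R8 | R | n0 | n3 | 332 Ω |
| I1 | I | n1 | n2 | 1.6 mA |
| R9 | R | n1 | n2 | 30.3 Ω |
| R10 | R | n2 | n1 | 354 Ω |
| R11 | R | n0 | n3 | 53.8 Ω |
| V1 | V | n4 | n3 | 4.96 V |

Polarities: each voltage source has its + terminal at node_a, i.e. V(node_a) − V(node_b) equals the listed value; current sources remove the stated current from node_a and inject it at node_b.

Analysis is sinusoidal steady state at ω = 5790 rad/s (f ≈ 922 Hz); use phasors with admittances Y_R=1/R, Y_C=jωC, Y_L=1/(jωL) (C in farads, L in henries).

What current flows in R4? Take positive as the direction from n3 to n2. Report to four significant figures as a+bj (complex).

Element admittances at ω=5790 rad/s:
  Y(R1) = 0.0004348+0.000j S between n2,n4
  Y(C1) = 0.000+0.3295j S between n0,n1
  Y(R2) = 0.03040+0.000j S between n5,n3
  Y(R3) = 0.2066+0.000j S between n1,n2
  Y(R4) = 0.1704+0.000j S between n2,n3
  Y(R5) = 0.001037+0.000j S between n4,n2
  Y(R6) = 0.0003937+0.000j S between n5,n3
  Y(R7) = 0.0002695+0.000j S between n3,n5
  Y(R8) = 0.003012+0.000j S between n0,n3
  I1: injects 0.0016 A into n2 (from n1)
  Y(R9) = 0.03300+0.000j S between n1,n2
  Y(R10) = 0.002825+0.000j S between n2,n1
  Y(R11) = 0.01859+0.000j S between n0,n3
  V1: constraint V(n4)−V(n3) = 4.96
Assemble and solve the 6×6 MNA system:
  V(n1)=0.0001042-0.001932j  V(n2)=0.009329-0.001790j  V(n3)=-0.02946-0.001590j  V(n4)=4.931-0.001590j  V(n5)=-0.02946-0.001590j
  i(V1)=-0.007245-2.942e-07j

-0.006608+3.405e-05j A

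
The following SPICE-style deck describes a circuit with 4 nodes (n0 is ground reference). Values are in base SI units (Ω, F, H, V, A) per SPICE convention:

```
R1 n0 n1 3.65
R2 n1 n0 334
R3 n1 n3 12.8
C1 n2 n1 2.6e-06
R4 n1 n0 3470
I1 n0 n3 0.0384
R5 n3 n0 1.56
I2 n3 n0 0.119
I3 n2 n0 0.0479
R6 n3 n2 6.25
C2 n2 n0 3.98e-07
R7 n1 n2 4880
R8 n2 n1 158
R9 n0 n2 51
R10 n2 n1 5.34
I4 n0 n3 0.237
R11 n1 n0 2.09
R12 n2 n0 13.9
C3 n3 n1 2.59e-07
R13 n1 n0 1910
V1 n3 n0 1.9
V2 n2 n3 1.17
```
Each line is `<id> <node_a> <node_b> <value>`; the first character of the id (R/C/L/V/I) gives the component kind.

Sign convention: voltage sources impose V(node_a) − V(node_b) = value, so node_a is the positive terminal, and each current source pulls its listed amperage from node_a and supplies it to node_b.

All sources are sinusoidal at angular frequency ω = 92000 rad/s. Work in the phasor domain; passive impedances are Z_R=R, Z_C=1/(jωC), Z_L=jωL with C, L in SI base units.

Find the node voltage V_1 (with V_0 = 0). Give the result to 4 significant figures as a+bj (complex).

0.8607+0.5381j V

MNA unknowns: 3 node voltages V₁..V_3 plus 2 source currents (V1, V2)
R1: Y=0.2740+0.000j on G[0,1]
R2: Y=0.002994+0.000j on G[1,0]
R3: Y=0.07812+0.000j on G[1,3]
C1: Y=0.000+0.2392j on G[2,1]
R4: Y=0.0002882+0.000j on G[1,0]
I1: z[0]−=0.0384, z[3]+=0.0384
R5: Y=0.6410+0.000j on G[3,0]
I2: z[3]−=0.119, z[0]+=0.119
I3: z[2]−=0.0479, z[0]+=0.0479
R6: Y=0.1600+0.000j on G[3,2]
C2: Y=0.000+0.03662j on G[2,0]
R7: Y=0.0002049+0.000j on G[1,2]
R8: Y=0.006329+0.000j on G[2,1]
R9: Y=0.01961+0.000j on G[0,2]
R10: Y=0.1873+0.000j on G[2,1]
I4: z[0]−=0.237, z[3]+=0.237
R11: Y=0.4785+0.000j on G[1,0]
R12: Y=0.07194+0.000j on G[2,0]
C3: Y=0.000+0.02383j on G[3,1]
R13: Y=0.0005236+0.000j on G[1,0]
V1: row V3−V0=1.9, i_V1 at 3,0
V2: row V2−V3=1.17, i_V2 at 2,3
solve → V1=0.8607+0.5381j, V2=3.070+0.000j, V3=1.900+0.000j
aux → i_V1=-2.041-0.5193j, i_V2=-1.073-0.5366j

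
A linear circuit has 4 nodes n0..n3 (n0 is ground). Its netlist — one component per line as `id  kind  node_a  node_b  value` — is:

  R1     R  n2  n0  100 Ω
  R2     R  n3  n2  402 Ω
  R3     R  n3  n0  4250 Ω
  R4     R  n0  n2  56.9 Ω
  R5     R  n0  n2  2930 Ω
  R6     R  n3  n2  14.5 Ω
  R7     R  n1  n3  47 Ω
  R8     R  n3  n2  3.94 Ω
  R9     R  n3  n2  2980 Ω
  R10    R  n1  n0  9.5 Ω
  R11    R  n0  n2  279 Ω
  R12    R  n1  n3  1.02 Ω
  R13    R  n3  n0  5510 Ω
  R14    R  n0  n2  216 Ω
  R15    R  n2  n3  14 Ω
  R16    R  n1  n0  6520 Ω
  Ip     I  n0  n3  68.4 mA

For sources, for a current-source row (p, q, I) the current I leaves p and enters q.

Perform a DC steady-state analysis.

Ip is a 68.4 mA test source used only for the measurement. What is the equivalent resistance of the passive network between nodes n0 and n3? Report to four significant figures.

MNA unknowns: 3 node voltages V₁..V_3
R1: Y=0.01000 on G[2,0]
R2: Y=0.002488 on G[3,2]
R3: Y=0.0002353 on G[3,0]
R4: Y=0.01757 on G[0,2]
R5: Y=0.0003413 on G[0,2]
R6: Y=0.06897 on G[3,2]
R7: Y=0.02128 on G[1,3]
R8: Y=0.2538 on G[3,2]
R9: Y=0.0003356 on G[3,2]
R10: Y=0.1053 on G[1,0]
R11: Y=0.003584 on G[0,2]
R12: Y=0.9804 on G[1,3]
R13: Y=0.0001815 on G[3,0]
R14: Y=0.004630 on G[0,2]
R15: Y=0.07143 on G[2,3]
R16: Y=0.0001534 on G[1,0]
Ip: z[0]−=0.0684, z[3]+=0.0684
solve → V1=0.4801, V2=0.4863, V3=0.5306

R_eq = 7.757 Ω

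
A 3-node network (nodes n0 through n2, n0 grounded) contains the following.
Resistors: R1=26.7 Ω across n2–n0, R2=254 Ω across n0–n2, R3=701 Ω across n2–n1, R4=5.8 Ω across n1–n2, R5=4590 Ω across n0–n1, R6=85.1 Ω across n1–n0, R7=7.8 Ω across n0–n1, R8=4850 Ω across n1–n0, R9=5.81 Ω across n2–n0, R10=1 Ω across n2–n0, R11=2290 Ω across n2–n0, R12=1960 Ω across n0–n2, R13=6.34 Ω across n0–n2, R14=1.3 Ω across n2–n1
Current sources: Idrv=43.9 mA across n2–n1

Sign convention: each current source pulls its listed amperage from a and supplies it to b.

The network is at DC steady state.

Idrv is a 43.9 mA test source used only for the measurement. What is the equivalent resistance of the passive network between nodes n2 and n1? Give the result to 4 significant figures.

Apply KCL at each of the 2 non-ground nodes and solve the resulting linear system.
Node n1: branches {R3, R4, R5, R6, R7, R8, R14, Idrv} → V_1 = 0.03721
Node n2: branches {R1, R2, R3, R4, R9, R10, R11, R12, R13, R14, Idrv} → V_2 = -0.003806

R_eq = 0.9342 Ω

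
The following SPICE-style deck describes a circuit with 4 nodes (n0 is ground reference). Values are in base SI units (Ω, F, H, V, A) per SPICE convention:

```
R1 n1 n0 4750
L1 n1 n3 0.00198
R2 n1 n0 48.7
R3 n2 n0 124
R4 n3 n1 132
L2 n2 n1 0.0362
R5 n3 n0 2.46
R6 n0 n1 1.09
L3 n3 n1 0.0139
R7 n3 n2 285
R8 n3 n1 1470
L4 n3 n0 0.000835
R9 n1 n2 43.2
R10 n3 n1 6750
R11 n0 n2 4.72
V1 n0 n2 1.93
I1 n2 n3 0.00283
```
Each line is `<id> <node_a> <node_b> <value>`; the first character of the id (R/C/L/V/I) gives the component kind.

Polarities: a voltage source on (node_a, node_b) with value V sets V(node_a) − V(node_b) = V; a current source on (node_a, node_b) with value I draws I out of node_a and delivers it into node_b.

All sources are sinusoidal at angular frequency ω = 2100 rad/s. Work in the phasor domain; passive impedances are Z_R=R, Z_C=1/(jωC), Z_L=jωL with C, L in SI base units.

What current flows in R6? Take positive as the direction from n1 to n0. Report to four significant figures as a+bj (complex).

-0.04493+0.01410j A

MNA unknowns: 3 node voltages V₁..V_3 plus 1 source current (V1)
R1: Y=0.0002105+0.000j on G[1,0]
L1: Y=0.000-0.2405j on G[1,3]
R2: Y=0.02053+0.000j on G[1,0]
R3: Y=0.008065+0.000j on G[2,0]
R4: Y=0.007576+0.000j on G[3,1]
L2: Y=0.000-0.01315j on G[2,1]
R5: Y=0.4065+0.000j on G[3,0]
R6: Y=0.9174+0.000j on G[0,1]
L3: Y=0.000-0.03426j on G[3,1]
R7: Y=0.003509+0.000j on G[3,2]
R8: Y=0.0006803+0.000j on G[3,1]
L4: Y=0.000-0.5703j on G[3,0]
R9: Y=0.02315+0.000j on G[1,2]
R10: Y=0.0001481+0.000j on G[3,1]
R11: Y=0.2119+0.000j on G[0,2]
V1: row V0−V2=1.93, i_V1 at 0,2
I1: z[2]−=0.00283, z[3]+=0.00283
solve → V1=-0.04897+0.01537j, V2=-1.930+0.000j, V3=-0.01297+0.006269j
aux → i_V1=-0.4721+0.02437j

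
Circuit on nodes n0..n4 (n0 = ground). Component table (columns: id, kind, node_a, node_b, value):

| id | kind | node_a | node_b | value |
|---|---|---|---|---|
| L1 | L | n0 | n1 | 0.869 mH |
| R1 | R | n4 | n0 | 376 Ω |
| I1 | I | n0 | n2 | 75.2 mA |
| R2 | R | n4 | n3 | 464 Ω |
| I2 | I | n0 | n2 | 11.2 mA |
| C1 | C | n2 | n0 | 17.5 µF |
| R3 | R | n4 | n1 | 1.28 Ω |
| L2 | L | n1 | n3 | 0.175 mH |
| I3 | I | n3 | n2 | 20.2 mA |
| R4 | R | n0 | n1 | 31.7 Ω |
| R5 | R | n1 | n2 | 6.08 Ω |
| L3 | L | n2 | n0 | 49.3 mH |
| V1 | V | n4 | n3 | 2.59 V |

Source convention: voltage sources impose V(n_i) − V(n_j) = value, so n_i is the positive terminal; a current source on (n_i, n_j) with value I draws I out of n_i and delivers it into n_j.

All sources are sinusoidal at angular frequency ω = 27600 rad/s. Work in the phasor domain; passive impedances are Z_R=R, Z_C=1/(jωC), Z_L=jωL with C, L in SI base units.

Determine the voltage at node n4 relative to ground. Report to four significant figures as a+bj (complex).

0.08476-0.8123j V

MNA unknowns: 4 node voltages V₁..V_4 plus 1 source current (V1)
L1: Y=0.000-0.04169j on G[0,1]
R1: Y=0.002660+0.000j on G[4,0]
I1: z[0]−=0.0752, z[2]+=0.0752
R2: Y=0.002155+0.000j on G[4,3]
I2: z[0]−=0.0112, z[2]+=0.0112
C1: Y=0.000+0.4830j on G[2,0]
R3: Y=0.7812+0.000j on G[4,1]
L2: Y=0.000-0.2070j on G[1,3]
I3: z[3]−=0.0202, z[2]+=0.0202
R4: Y=0.03155+0.000j on G[0,1]
R5: Y=0.1645+0.000j on G[1,2]
L3: Y=0.000-0.0007349j on G[2,0]
V1: row V4−V3=2.59, i_V1 at 4,3
solve → V1=-0.06008-0.1671j, V2=0.01022-0.1971j, V3=-2.505-0.8123j, V4=0.08476-0.8123j
aux → i_V1=-0.1190+0.5062j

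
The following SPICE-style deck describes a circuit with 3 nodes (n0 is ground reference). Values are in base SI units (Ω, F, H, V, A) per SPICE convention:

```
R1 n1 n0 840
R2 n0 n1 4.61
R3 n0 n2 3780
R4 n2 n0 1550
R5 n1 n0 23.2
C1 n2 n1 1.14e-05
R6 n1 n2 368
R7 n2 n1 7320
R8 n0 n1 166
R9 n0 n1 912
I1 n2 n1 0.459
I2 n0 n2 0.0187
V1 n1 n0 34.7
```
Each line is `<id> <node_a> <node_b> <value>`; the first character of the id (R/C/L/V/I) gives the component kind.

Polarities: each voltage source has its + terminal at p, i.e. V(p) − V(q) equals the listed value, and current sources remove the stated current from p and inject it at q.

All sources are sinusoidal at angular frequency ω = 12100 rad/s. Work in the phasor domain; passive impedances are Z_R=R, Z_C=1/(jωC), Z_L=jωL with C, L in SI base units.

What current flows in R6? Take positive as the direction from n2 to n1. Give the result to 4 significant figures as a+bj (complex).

-0.0002534+0.009289j A

Apply KCL at each of the 2 non-ground nodes and solve the resulting linear system.
Node n1: branches {R1, R2, R5, C1, R6, R7, R8, R9, I1, V1} → V_1 = 34.70+0.000j
Node n2: branches {R3, R4, C1, R6, R7, I1, I2} → V_2 = 34.61+3.418j
Source currents: i(V1)=-9.324-0.003110j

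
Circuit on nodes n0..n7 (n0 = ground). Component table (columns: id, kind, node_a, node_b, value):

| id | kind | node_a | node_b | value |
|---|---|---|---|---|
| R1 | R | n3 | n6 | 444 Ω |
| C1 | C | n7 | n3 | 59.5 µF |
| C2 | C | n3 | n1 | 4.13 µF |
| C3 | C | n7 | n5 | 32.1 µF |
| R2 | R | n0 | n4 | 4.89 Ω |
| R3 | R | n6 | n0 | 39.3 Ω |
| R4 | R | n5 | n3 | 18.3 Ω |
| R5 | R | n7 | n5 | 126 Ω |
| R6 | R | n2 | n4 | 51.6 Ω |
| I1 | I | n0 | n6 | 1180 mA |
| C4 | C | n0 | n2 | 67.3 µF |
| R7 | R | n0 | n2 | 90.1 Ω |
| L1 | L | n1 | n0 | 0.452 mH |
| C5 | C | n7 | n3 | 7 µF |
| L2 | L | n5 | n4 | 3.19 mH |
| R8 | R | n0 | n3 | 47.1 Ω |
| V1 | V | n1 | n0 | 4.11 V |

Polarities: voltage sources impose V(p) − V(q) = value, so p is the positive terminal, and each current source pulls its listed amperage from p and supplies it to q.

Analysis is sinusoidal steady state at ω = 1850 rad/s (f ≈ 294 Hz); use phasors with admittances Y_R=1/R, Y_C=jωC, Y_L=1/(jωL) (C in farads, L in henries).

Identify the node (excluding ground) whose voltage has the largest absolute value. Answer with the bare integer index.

6

Apply KCL at each of the 7 non-ground nodes and solve the resulting linear system.
Node n1: branches {C2, L1, V1} → V_1 = 4.110+0.000j
Node n2: branches {R6, C4, R7} → V_2 = 0.02317-0.04325j
Node n3: branches {R1, C1, C2, R4, C5, R8} → V_3 = 1.167+0.1524j
Node n4: branches {R2, R6, L2} → V_4 = 0.3143+0.08082j
Node n5: branches {C3, R4, R5, L2} → V_5 = 0.2026+0.4934j
Node n6: branches {R1, R3, I1} → V_6 = 42.70+0.01239j
Node n7: branches {C1, C3, R5, C5} → V_7 = 0.8621+0.2921j
Source currents: i(V1)=-0.001164+4.893j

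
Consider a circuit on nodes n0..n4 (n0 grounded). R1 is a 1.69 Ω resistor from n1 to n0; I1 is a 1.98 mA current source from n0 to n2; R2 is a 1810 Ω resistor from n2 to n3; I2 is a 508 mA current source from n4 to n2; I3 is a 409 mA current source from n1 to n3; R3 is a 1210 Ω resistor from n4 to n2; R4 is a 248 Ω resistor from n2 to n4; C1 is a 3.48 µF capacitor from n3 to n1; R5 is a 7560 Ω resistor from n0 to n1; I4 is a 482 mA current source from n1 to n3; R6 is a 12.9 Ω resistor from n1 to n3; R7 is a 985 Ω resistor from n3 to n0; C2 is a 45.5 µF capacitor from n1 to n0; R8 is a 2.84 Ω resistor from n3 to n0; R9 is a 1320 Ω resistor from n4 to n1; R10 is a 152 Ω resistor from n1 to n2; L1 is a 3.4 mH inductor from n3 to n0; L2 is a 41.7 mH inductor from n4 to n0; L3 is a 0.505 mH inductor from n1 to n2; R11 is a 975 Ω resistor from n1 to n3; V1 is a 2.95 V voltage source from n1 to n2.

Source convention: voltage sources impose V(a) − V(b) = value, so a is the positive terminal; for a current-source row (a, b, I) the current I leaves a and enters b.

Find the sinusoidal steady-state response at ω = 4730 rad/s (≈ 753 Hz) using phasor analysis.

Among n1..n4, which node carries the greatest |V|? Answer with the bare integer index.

4

Apply KCL at each of the 4 non-ground nodes and solve the resulting linear system.
Node n1: branches {R1, I3, C1, R5, I4, R6, C2, R9, R10, L3, R11, V1} → V_1 = -0.7699-0.05870j
Node n2: branches {I1, R2, I2, R3, R4, R10, L3, V1} → V_2 = -3.720-0.05870j
Node n3: branches {R2, I3, C1, I4, R6, R7, R8, L1, R11} → V_3 = 1.902+0.1611j
Node n4: branches {I2, R3, R4, R9, L2} → V_4 = -51.64-46.67j
Source currents: i(V1)=-0.2997+1.461j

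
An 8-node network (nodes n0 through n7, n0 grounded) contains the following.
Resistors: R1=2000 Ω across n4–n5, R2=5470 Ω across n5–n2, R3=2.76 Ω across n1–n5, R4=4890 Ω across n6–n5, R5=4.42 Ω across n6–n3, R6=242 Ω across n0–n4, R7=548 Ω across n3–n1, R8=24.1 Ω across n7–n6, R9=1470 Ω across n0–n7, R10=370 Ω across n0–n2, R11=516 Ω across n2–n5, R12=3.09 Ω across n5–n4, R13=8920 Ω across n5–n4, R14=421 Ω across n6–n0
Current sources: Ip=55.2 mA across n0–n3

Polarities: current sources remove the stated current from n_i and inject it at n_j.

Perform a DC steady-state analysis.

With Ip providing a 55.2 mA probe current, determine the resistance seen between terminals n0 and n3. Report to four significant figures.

R_eq = 224.2 Ω

Element admittances at DC:
  Y(R1) = 0.0005000 S between n4,n5
  Y(R2) = 0.0001828 S between n5,n2
  Y(R3) = 0.3623 S between n1,n5
  Y(R4) = 0.0002045 S between n6,n5
  Y(R5) = 0.2262 S between n6,n3
  Y(R6) = 0.004132 S between n0,n4
  Y(R7) = 0.001825 S between n3,n1
  Y(R8) = 0.04149 S between n7,n6
  Y(R9) = 0.0006803 S between n0,n7
  Y(R10) = 0.002703 S between n0,n2
  Y(R11) = 0.001938 S between n2,n5
  Y(R12) = 0.3236 S between n5,n4
  Y(R13) = 0.0001121 S between n5,n4
  Y(R14) = 0.002375 S between n6,n0
  Ip: injects 0.0552 A into n3 (from n0)
Assemble and solve the 7×7 MNA system:
  V(n1)=3.470  V(n2)=1.506  V(n3)=12.38  V(n4)=3.382  V(n5)=3.425  V(n6)=12.20  V(n7)=12.01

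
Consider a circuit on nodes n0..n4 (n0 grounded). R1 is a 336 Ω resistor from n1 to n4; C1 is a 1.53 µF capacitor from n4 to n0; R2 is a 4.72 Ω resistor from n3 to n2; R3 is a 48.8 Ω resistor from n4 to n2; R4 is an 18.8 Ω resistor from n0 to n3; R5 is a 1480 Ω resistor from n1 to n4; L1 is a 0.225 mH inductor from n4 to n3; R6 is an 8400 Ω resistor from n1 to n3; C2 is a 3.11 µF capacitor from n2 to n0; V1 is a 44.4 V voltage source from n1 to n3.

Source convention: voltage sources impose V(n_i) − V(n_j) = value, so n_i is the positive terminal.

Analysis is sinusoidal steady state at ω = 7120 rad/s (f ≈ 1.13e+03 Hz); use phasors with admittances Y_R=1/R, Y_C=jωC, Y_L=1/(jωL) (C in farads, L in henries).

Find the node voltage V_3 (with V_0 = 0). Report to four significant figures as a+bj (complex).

MNA unknowns: 4 node voltages V₁..V_4 plus 1 source current (V1)
R1: Y=0.002976+0.000j on G[1,4]
C1: Y=0.000+0.01089j on G[4,0]
R2: Y=0.2119+0.000j on G[3,2]
R3: Y=0.02049+0.000j on G[4,2]
R4: Y=0.05319+0.000j on G[0,3]
R5: Y=0.0006757+0.000j on G[1,4]
L1: Y=0.000-0.6242j on G[4,3]
R6: Y=0.0001190+0.000j on G[1,3]
C2: Y=0.000+0.02214j on G[2,0]
V1: row V1−V3=44.4, i_V1 at 1,3
solve → V1=44.44-0.02928j, V2=0.04366-0.01021j, V3=0.04371-0.02928j, V4=0.05421+0.2342j
aux → i_V1=-0.1674+0.0009620j

0.04371-0.02928j V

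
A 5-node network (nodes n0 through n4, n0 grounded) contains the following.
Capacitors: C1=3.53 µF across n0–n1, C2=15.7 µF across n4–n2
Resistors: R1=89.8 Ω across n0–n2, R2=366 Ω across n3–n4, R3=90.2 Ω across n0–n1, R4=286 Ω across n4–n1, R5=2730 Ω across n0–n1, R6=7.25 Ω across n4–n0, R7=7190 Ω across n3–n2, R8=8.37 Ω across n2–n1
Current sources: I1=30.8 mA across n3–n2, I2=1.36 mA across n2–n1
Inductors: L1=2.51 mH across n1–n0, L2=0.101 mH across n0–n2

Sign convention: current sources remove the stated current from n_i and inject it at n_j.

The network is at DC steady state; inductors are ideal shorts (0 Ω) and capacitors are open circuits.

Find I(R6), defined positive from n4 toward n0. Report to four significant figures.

-0.02856 A

Apply KCL at each of the 4 non-ground nodes and solve the resulting linear system.
Node n1: branches {C1, R3, R4, R5, L1, R8, I2} → V_1 = 0.000
Node n2: branches {R1, I1, R7, L2, C2, R8, I2} → V_2 = 0.000
Node n3: branches {R2, I1, R7} → V_3 = -10.92
Node n4: branches {R2, R4, R6, C2} → V_4 = -0.2070
Source currents: i(L1)=0.0006361, i(L2)=-0.02792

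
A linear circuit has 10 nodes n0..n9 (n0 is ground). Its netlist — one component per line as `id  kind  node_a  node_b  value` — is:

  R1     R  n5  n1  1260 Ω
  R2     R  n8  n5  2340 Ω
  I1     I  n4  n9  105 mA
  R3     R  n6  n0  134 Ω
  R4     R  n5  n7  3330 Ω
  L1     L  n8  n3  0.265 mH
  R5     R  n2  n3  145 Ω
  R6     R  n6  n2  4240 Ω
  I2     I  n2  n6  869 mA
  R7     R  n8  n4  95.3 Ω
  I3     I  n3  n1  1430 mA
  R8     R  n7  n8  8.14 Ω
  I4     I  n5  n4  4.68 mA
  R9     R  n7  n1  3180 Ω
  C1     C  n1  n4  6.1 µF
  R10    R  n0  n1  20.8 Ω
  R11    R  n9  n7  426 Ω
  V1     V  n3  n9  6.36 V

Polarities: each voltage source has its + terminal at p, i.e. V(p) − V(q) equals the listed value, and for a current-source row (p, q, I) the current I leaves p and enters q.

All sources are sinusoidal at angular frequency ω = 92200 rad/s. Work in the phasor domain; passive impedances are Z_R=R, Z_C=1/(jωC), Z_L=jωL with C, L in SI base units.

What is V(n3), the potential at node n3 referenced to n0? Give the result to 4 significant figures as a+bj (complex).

Element admittances at ω=92200 rad/s:
  Y(R1) = 0.0007937+0.000j S between n5,n1
  Y(R2) = 0.0004274+0.000j S between n8,n5
  I1: injects 0.105 A into n9 (from n4)
  Y(R3) = 0.007463+0.000j S between n6,n0
  Y(R4) = 0.0003003+0.000j S between n5,n7
  Y(L1) = 0.000-0.04093j S between n8,n3
  Y(R5) = 0.006897+0.000j S between n2,n3
  Y(R6) = 0.0002358+0.000j S between n6,n2
  I2: injects 0.869 A into n6 (from n2)
  Y(R7) = 0.01049+0.000j S between n8,n4
  I3: injects 1.43 A into n1 (from n3)
  Y(R8) = 0.1229+0.000j S between n7,n8
  I4: injects 0.00468 A into n4 (from n5)
  Y(R9) = 0.0003145+0.000j S between n7,n1
  Y(C1) = 0.000+0.5624j S between n1,n4
  Y(R10) = 0.04808+0.000j S between n0,n1
  Y(R11) = 0.002347+0.000j S between n9,n7
  V1: constraint V(n3)−V(n9) = 6.36
Assemble and solve the 10×10 MNA system:
  V(n1)=-16.01+0.2117j  V(n2)=-318.1-44.52j  V(n3)=-206.5-46.00j  V(n4)=-16.00+3.888j  V(n5)=-108.6+2.126j  V(n6)=103.1-1.364j  V(n7)=-202.9+3.649j  V(n8)=-203.5+4.610j  V(n9)=-212.9-46.00j
  i(V1)=-0.1284-0.1165j

-206.5-46.00j V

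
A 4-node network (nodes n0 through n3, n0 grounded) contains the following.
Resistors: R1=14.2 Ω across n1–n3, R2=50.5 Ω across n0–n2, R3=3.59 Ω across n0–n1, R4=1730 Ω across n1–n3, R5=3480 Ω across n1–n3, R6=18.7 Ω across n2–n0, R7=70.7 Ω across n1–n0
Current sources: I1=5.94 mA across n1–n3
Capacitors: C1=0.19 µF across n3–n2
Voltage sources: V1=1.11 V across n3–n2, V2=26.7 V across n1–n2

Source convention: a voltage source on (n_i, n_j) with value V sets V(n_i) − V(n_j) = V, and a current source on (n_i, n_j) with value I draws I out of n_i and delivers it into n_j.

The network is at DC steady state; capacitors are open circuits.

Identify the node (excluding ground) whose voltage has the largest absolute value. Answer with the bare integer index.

Element admittances at DC:
  Y(R1) = 0.07042 S between n1,n3
  Y(R2) = 0.01980 S between n0,n2
  I1: injects 0.00594 A into n3 (from n1)
  Y(C1) = 0.000 S between n3,n2
  Y(R3) = 0.2786 S between n0,n1
  Y(R4) = 0.0005780 S between n1,n3
  Y(R5) = 0.0002874 S between n1,n3
  Y(R6) = 0.05348 S between n2,n0
  Y(R7) = 0.01414 S between n1,n0
  V1: constraint V(n3)−V(n2) = 1.11
  V2: constraint V(n1)−V(n2) = 26.7
Assemble and solve the 5×5 MNA system:
  V(n1)=5.346  V(n2)=-21.35  V(n3)=-20.24
  i(V1)=1.830  i(V2)=-3.395

2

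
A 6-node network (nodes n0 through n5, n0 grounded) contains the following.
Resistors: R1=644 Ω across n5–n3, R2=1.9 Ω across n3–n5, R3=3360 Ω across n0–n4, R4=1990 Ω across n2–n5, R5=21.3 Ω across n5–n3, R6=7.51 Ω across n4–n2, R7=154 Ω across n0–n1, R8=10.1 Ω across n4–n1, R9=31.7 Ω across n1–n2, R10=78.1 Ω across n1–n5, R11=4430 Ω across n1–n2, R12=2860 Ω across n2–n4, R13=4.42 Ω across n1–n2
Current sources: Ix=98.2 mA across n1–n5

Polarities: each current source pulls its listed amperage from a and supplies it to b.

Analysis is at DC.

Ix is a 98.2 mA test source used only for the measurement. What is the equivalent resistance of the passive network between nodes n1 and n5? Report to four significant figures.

R_eq = 75.16 Ω

Element admittances at DC:
  Y(R1) = 0.001553 S between n5,n3
  Y(R2) = 0.5263 S between n3,n5
  Y(R3) = 0.0002976 S between n0,n4
  Y(R4) = 0.0005025 S between n2,n5
  Y(R5) = 0.04695 S between n5,n3
  Y(R6) = 0.1332 S between n4,n2
  Y(R7) = 0.006494 S between n0,n1
  Y(R8) = 0.09901 S between n4,n1
  Y(R9) = 0.03155 S between n1,n2
  Y(R10) = 0.01280 S between n1,n5
  Y(R11) = 0.0002257 S between n1,n2
  Y(R12) = 0.0003497 S between n2,n4
  Y(R13) = 0.2262 S between n1,n2
  Ix: injects 0.0982 A into n5 (from n1)
Assemble and solve the 5×5 MNA system:
  V(n1)=-0.0002955  V(n2)=0.01146  V(n3)=7.380  V(n4)=0.006447  V(n5)=7.380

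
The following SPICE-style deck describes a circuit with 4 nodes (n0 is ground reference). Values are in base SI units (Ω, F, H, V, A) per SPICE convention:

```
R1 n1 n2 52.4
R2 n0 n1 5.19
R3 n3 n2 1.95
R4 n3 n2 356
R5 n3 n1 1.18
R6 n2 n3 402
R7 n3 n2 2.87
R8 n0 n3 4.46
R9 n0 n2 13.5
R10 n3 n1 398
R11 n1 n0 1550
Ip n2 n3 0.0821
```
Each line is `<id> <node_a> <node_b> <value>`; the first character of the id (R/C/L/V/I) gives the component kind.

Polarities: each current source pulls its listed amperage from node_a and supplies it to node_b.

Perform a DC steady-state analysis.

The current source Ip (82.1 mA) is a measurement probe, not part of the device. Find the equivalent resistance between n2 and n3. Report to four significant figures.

R_eq = 1.057 Ω

Element admittances at DC:
  Y(R1) = 0.01908 S between n1,n2
  Y(R2) = 0.1927 S between n0,n1
  Y(R3) = 0.5128 S between n3,n2
  Y(R4) = 0.002809 S between n3,n2
  Y(R5) = 0.8475 S between n3,n1
  Y(R6) = 0.002488 S between n2,n3
  Y(R7) = 0.3484 S between n3,n2
  Y(R8) = 0.2242 S between n0,n3
  Y(R9) = 0.07407 S between n0,n2
  Y(R10) = 0.002513 S between n3,n1
  Y(R11) = 0.0006452 S between n1,n0
  Ip: injects 0.0821 A into n3 (from n2)
Assemble and solve the 3×3 MNA system:
  V(n1)=0.01050  V(n2)=-0.07203  V(n3)=0.01474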